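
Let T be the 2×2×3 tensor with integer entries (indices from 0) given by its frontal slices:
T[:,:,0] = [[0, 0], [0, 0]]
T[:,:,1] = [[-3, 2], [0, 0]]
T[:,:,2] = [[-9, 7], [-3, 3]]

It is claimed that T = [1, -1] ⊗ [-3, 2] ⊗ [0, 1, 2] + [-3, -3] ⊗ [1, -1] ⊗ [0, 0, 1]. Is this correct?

No

Reconstruct entry (1,0,1) from the claimed factors: Σₗ aₗ[1]bₗ[0]cₗ[1] = (-1)·(-3)·(1) + (-3)·(1)·(0) = 3, but T[1,0,1] = 0. The claim is false.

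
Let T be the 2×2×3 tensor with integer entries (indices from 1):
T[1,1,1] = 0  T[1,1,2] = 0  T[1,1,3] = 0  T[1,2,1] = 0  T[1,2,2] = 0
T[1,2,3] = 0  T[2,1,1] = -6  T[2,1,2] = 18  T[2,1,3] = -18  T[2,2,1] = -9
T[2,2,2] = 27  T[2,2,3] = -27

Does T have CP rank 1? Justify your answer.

If T = a ⊗ b ⊗ c then every fibre of T is a multiple of the corresponding factor, so read the factors off the fibres through the nonzero entry T[2,1,1] = -6.
The mode-1 fibre T[:,1,1] = [0, -6] gives a = [0, 1] (primitive direction); the mode-2 fibre T[2,:,1] = [-6, -9] gives b = [2, 3]; then c[k] = T[2,1,k] / (a[2]·b[1]) = [-6, 18, -18] / 2 = [-3, 9, -9].
Expanding [0, 1] ⊗ [2, 3] ⊗ [-3, 9, -9] reproduces all 12 entries of T, so T = [0, 1] ⊗ [2, 3] ⊗ [-3, 9, -9] and rank(T) ≤ 1.
Equivalently every frontal slice T[:,:,k] is c[k] times the rank-1 matrix [0, 1] ⊗ [2, 3]. So T has rank 1 (it is nonzero).

Yes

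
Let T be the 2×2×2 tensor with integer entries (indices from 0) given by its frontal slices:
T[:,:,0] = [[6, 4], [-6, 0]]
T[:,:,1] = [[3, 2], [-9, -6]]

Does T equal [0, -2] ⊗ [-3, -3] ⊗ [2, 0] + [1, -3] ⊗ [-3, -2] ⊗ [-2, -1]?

Yes

Reconstruct entrywise from the claimed factors. For example, T[1,0,0] = -6 and Σₗ aₗ[1]bₗ[0]cₗ[0] = (-2)·(-3)·(2) + (-3)·(-3)·(-2) = -6; checking all 8 entries, every one matches. The claim holds.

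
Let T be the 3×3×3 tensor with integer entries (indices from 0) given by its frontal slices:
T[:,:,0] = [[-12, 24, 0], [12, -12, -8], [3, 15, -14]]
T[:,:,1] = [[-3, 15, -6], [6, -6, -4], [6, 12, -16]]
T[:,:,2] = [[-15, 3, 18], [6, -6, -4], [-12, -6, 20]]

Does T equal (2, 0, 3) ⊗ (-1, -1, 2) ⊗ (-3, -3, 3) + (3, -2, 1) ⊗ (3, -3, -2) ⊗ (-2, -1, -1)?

Yes

Reconstruct entrywise from the claimed factors. For example, T[0,1,1] = 15 and Σₗ aₗ[0]bₗ[1]cₗ[1] = (2)·(-1)·(-3) + (3)·(-3)·(-1) = 15; checking all 27 entries, every one matches. The claim holds.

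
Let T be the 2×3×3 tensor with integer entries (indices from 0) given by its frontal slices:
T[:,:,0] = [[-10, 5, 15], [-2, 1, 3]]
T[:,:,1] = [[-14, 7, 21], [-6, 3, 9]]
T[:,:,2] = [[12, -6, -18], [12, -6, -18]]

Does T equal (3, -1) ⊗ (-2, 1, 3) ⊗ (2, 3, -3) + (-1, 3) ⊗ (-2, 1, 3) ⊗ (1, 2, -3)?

Yes

Reconstruct entrywise from the claimed factors. For example, T[1,1,1] = 3 and Σₗ aₗ[1]bₗ[1]cₗ[1] = (-1)·(1)·(3) + (3)·(1)·(2) = 3; checking all 18 entries, every one matches. The claim holds.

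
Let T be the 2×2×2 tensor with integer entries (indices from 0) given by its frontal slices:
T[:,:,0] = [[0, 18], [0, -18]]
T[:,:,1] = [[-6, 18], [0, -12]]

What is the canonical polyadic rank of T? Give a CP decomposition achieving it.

rank(T) = 2

Lower bound: the mode-2 unfolding of T (rows indexed by j, columns by (i,k) = (0,0), (0,1), (1,0), (1,1)) is [[0, -6, 0, 0], [18, 18, -18, -12]].
There the 2×2 minor on rows j ∈ {0, 1}, columns (i,k) ∈ {(0,0), (0,1)} is det [[0, -6], [18, 18]] = 108 ≠ 0, so this unfolding has rank ≥ 2; CP rank is at least every unfolding rank, so rank(T) ≥ 2. (This is only a lower bound: in general the CP rank may exceed every unfolding rank, so we still need to exhibit 2 rank-1 terms summing to T.)
Upper bound — finding two terms. Write S_k = T[:,:,k] for the frontal slices: S₀ = [[0, 18], [0, -18]], S₁ = [[-6, 18], [0, -12]].
If T = a₁ ⊗ b₁ ⊗ c₁ + a₂ ⊗ b₂ ⊗ c₂ then each S_k = c₁[k]·a₁b₁ᵀ + c₂[k]·a₂b₂ᵀ. S₀ and S₁ are linearly independent, so a₁b₁ᵀ and a₂b₂ᵀ must span the same plane of matrices: they are the rank-1 matrices of the form x·S₀ + y·S₁.
det(x·S₀ + y·S₁) is 108·xy + 72·y² = 36·(3·x + 2·y)(y), vanishing at (x:y) = (2:-3) and (1:0).
M₁ = 2·S₀ − 3·S₁ = [[18, -18], [0, 0]] = 18·[1, 0][1, -1]ᵀ and M₂ = S₀ = [[0, 18], [0, -18]] = 18·[1, -1][0, 1]ᵀ, so take a₁ = [1, 0], b₁ = [1, -1], a₂ = [1, -1], b₂ = [0, 1].
Each slice is an integer combination of E₁ = a₁b₁ᵀ and E₂ = a₂b₂ᵀ: S₀ = 18·E₂, S₁ = −6·E₁ + 12·E₂; reading off coefficients, c₁ = [0, -6] and c₂ = [18, 12].
Hence T = [1, 0] ⊗ [1, -1] ⊗ [0, -6] + [1, -1] ⊗ [0, 1] ⊗ [18, 12], so rank(T) ≤ 2.
These bounds meet, so rank(T) = 2.
Check entry T[0,0,1] = -6: (1)·(1)·(-6) + (1)·(0)·(12) = -6.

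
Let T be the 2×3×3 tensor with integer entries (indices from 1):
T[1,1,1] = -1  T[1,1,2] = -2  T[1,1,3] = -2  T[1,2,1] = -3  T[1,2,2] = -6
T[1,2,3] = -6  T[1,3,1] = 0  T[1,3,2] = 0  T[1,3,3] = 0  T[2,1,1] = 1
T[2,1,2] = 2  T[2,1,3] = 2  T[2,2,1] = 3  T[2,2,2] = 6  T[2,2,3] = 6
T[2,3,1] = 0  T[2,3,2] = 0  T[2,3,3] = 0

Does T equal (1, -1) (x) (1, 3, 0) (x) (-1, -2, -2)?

Yes

Reconstruct entrywise from the claimed factors. For example, T[2,1,2] = 2 and Σₗ aₗ[2]bₗ[1]cₗ[2] = (-1)·(1)·(-2) = 2; checking all 18 entries, every one matches. The claim holds.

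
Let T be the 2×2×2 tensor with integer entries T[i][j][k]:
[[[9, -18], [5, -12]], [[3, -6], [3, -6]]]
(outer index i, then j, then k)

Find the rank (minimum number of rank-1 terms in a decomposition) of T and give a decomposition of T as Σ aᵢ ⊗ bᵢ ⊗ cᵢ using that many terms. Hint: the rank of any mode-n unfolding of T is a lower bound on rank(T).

Lower bound: the mode-3 unfolding of T (rows indexed by k, columns by (i,j) = (0,0), (0,1), (1,0), (1,1)) is [[9, 5, 3, 3], [-18, -12, -6, -6]].
There the 2×2 minor on rows k ∈ {0, 1}, columns (i,j) ∈ {(0,0), (0,1)} is det [[9, 5], [-18, -12]] = -18 ≠ 0, so this unfolding has rank ≥ 2; CP rank is at least every unfolding rank, so rank(T) ≥ 2. (Flattening ranks never certify an upper bound on CP rank; for that we must actually write T with 2 rank-1 terms.)
Upper bound — finding two terms. Write S_k = T[:,:,k] for the frontal slices: S₀ = [[9, 5], [3, 3]], S₁ = [[-18, -12], [-6, -6]].
If T = a₁ ⊗ b₁ ⊗ c₁ + a₂ ⊗ b₂ ⊗ c₂ then each S_k = c₁[k]·a₁b₁ᵀ + c₂[k]·a₂b₂ᵀ. S₀ and S₁ are linearly independent, so a₁b₁ᵀ and a₂b₂ᵀ must span the same plane of matrices: they are the rank-1 matrices of the form x·S₀ + y·S₁.
det(x·S₀ + y·S₁) is 12·x² − 42·xy + 36·y² = 6·(2·x − 3·y)(x − 2·y), vanishing at (x:y) = (3:2) and (2:1).
M₁ = 3·S₀ + 2·S₁ = [[-9, -9], [-3, -3]] = (-3)·[3, 1][1, 1]ᵀ and M₂ = 2·S₀ + S₁ = [[0, -2], [0, 0]] = (-2)·[1, 0][0, 1]ᵀ, so take a₁ = [3, 1], b₁ = [1, 1], a₂ = [1, 0], b₂ = [0, 1].
Each slice is an integer combination of E₁ = a₁b₁ᵀ and E₂ = a₂b₂ᵀ: S₀ = 3·E₁ − 4·E₂, S₁ = −6·E₁ + 6·E₂; reading off coefficients, c₁ = [3, -6] and c₂ = [-4, 6].
Hence T = [3, 1] ⊗ [1, 1] ⊗ [3, -6] + [1, 0] ⊗ [0, 1] ⊗ [-4, 6], so rank(T) ≤ 2.
These bounds meet, so rank(T) = 2.

rank(T) = 2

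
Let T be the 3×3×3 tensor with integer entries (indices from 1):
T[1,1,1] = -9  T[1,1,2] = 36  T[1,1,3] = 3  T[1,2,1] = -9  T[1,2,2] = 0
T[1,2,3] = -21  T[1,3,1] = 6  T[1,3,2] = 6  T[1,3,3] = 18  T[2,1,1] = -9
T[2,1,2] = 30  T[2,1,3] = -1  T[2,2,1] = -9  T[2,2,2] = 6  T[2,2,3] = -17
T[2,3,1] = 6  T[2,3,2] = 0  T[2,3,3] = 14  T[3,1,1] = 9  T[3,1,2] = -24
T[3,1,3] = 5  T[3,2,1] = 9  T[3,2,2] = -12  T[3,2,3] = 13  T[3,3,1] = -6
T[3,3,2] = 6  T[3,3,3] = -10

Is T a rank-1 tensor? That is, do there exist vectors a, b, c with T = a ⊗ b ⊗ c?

The mode-3 unfolding of T (rows indexed by k, columns by (i,j) = (1,1), (1,2), (1,3), (2,1), (2,2), (2,3), (3,1), (3,2), (3,3)) is [[-9, -9, 6, -9, -9, 6, 9, 9, -6], [36, 0, 6, 30, 6, 0, -24, -12, 6], [3, -21, 18, -1, -17, 14, 5, 13, -10]].
There the 2×2 minor on rows k ∈ {1, 2}, columns (i,j) ∈ {(1,1), (1,2)} is det [[-9, -9], [36, 0]] = 324 ≠ 0, so this unfolding has rank ≥ 2; CP rank is at least every unfolding rank, so rank(T) ≥ 2.
In particular rank(T) ≥ 2 > 1, so T is not rank-1.

No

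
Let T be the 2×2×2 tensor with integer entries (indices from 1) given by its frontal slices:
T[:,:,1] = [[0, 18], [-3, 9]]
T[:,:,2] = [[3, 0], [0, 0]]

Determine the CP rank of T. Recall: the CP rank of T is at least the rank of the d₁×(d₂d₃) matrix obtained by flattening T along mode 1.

2

Lower bound: the mode-3 unfolding of T (rows indexed by k, columns by (i,j) = (1,1), (1,2), (2,1), (2,2)) is [[0, 18, -3, 9], [3, 0, 0, 0]].
There the 2×2 minor on rows k ∈ {1, 2}, columns (i,j) ∈ {(1,1), (1,2)} is det [[0, 18], [3, 0]] = -54 ≠ 0, so this unfolding has rank ≥ 2; CP rank is at least every unfolding rank, so rank(T) ≥ 2. (Flattening ranks never certify an upper bound on CP rank; for that we must actually write T with 2 rank-1 terms.)
Upper bound — finding two terms. Write S_k = T[:,:,k] for the frontal slices: S₁ = [[0, 18], [-3, 9]], S₂ = [[3, 0], [0, 0]].
If T = a₁ ⊗ b₁ ⊗ c₁ + a₂ ⊗ b₂ ⊗ c₂ then each S_k = c₁[k]·a₁b₁ᵀ + c₂[k]·a₂b₂ᵀ. S₁ and S₂ are linearly independent, so a₁b₁ᵀ and a₂b₂ᵀ must span the same plane of matrices: they are the rank-1 matrices of the form x·S₁ + y·S₂.
det(x·S₁ + y·S₂) is 54·x² + 27·xy = 27·(2·x + y)(x), vanishing at (x:y) = (1:-2) and (0:1).
M₁ = S₁ − 2·S₂ = [[-6, 18], [-3, 9]] = (-3)·[2, 1][1, -3]ᵀ and M₂ = S₂ = [[3, 0], [0, 0]] = 3·[1, 0][1, 0]ᵀ, so take a₁ = [2, 1], b₁ = [1, -3], a₂ = [1, 0], b₂ = [1, 0].
Each slice is an integer combination of E₁ = a₁b₁ᵀ and E₂ = a₂b₂ᵀ: S₁ = −3·E₁ + 6·E₂, S₂ = 3·E₂; reading off coefficients, c₁ = [-3, 0] and c₂ = [6, 3].
Hence T = [2, 1] ⊗ [1, -3] ⊗ [-3, 0] + [1, 0] ⊗ [1, 0] ⊗ [6, 3], so rank(T) ≤ 2.
These bounds meet, so rank(T) = 2.
Check entry T[2,1,2] = 0: (1)·(1)·(0) + (0)·(1)·(3) = 0.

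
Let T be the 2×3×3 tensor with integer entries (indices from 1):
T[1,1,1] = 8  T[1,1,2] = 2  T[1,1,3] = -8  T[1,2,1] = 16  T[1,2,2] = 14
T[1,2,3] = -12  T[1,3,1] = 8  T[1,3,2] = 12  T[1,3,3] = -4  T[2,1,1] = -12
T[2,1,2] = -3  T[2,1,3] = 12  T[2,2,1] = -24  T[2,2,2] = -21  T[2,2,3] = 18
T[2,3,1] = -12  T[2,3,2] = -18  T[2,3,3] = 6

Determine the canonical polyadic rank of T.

2

Lower bound: the mode-3 unfolding of T (rows indexed by k, columns by (i,j) = (1,1), (1,2), (1,3), (2,1), (2,2), (2,3)) is [[8, 16, 8, -12, -24, -12], [2, 14, 12, -3, -21, -18], [-8, -12, -4, 12, 18, 6]].
There the 2×2 minor on rows k ∈ {1, 2}, columns (i,j) ∈ {(1,1), (1,2)} is det [[8, 16], [2, 14]] = 80 ≠ 0, so this unfolding has rank ≥ 2; CP rank is at least every unfolding rank, so rank(T) ≥ 2. (Unfolding ranks only ever bound the CP rank from below — rank(T) can be strictly larger than all of them — so the matching upper bound has to come from an explicit 2-term decomposition.)
Upper bound — finding two terms. Every mode-1 slice of T is a multiple of one matrix: T[i,:,:] = a[i]·M with a = [2, -3] and M = [[4, 1, -4], [8, 7, -6], [4, 6, -2]] (rows indexed by j, columns by k). So it suffices to write M as a sum of two rank-1 matrices.
The rows of M satisfy (row 1) = (row 2) − (row 3), so splitting by rows, M = [1, 1, 0][8, 7, -6]ᵀ + [-1, 0, 1][4, 6, -2]ᵀ.
Hence T = [2, -3] ⊗ [1, 1, 0] ⊗ [8, 7, -6] + [2, -3] ⊗ [-1, 0, 1] ⊗ [4, 6, -2], so rank(T) ≤ 2.
These bounds meet, so rank(T) = 2.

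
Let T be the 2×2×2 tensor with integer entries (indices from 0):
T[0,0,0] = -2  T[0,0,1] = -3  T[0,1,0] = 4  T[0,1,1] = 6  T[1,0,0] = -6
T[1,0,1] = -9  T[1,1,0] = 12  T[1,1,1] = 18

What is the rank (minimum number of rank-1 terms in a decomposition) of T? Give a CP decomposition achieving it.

Lower bound: T ≠ 0 (e.g. T[0,0,0] = -2), so rank(T) ≥ 1.
Upper bound: the mode-1 fibre T[:,0,0] = [-2, -6] gives a = [1, 3] (primitive direction); the mode-2 fibre T[0,:,0] = [-2, 4] gives b = [1, -2]; then c[k] = T[0,0,k] / (a[0]·b[0]) = [-2, -3] / 1 = [-2, -3].
Expanding [1, 3] ∘ [1, -2] ∘ [-2, -3] reproduces all 8 entries of T, so T = [1, 3] ∘ [1, -2] ∘ [-2, -3] and rank(T) ≤ 1.
These bounds meet, so rank(T) = 1.

rank(T) = 1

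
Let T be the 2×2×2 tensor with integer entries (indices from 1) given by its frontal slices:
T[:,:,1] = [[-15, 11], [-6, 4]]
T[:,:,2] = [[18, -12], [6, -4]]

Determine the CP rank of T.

Lower bound: the mode-2 unfolding of T (rows indexed by j, columns by (i,k) = (1,1), (1,2), (2,1), (2,2)) is [[-15, 18, -6, 6], [11, -12, 4, -4]].
There the 2×2 minor on rows j ∈ {1, 2}, columns (i,k) ∈ {(1,1), (1,2)} is det [[-15, 18], [11, -12]] = -18 ≠ 0, so this unfolding has rank ≥ 2; CP rank is at least every unfolding rank, so rank(T) ≥ 2. (Flattening ranks never certify an upper bound on CP rank; for that we must actually write T with 2 rank-1 terms.)
Upper bound — finding two terms. Write S_k = T[:,:,k] for the frontal slices: S₁ = [[-15, 11], [-6, 4]], S₂ = [[18, -12], [6, -4]].
If T = a₁ (x) b₁ (x) c₁ + a₂ (x) b₂ (x) c₂ then each S_k = c₁[k]·a₁b₁ᵀ + c₂[k]·a₂b₂ᵀ. S₁ and S₂ are linearly independent, so a₁b₁ᵀ and a₂b₂ᵀ must span the same plane of matrices: they are the rank-1 matrices of the form x·S₁ + y·S₂.
det(x·S₁ + y·S₂) is 6·x² − 6·xy = 6·(x − y)(x), vanishing at (x:y) = (1:1) and (0:1).
M₁ = S₁ + S₂ = [[3, -1], [0, 0]] = (1, 0)(3, -1)ᵀ and M₂ = S₂ = [[18, -12], [6, -4]] = 2·(3, 1)(3, -2)ᵀ, so take a₁ = (1, 0), b₁ = (3, -1), a₂ = (3, 1), b₂ = (3, -2).
Each slice is an integer combination of E₁ = a₁b₁ᵀ and E₂ = a₂b₂ᵀ: S₁ = E₁ − 2·E₂, S₂ = 2·E₂; reading off coefficients, c₁ = (1, 0) and c₂ = (-2, 2).
Hence T = (1, 0) (x) (3, -1) (x) (1, 0) + (3, 1) (x) (3, -2) (x) (-2, 2), so rank(T) ≤ 2.
These bounds meet, so rank(T) = 2.
Check entry T[2,1,2] = 6: (0)·(3)·(0) + (1)·(3)·(2) = 6.

2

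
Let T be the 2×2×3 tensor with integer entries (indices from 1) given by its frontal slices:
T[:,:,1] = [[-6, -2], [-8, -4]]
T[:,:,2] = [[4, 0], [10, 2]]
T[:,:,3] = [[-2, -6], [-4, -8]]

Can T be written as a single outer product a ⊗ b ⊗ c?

No

The mode-3 unfolding of T (rows indexed by k, columns by (i,j) = (1,1), (1,2), (2,1), (2,2)) is [[-6, -2, -8, -4], [4, 0, 10, 2], [-2, -6, -4, -8]].
There the 3×3 minor on rows k ∈ {1, 2, 3}, columns (i,j) ∈ {(1,1), (1,2), (2,1)} is det [[-6, -2, -8], [4, 0, 10], [-2, -6, -4]] = -160 ≠ 0, so this unfolding has rank ≥ 3; CP rank is at least every unfolding rank, so rank(T) ≥ 3.
In particular rank(T) ≥ 3 > 1, so T is not rank-1.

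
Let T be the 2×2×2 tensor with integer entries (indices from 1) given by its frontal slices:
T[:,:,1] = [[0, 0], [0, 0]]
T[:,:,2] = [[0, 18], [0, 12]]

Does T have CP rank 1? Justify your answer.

Yes

If T = a ⊗ b ⊗ c then every fibre of T is a multiple of the corresponding factor, so read the factors off the fibres through the nonzero entry T[1,2,2] = 18.
The mode-1 fibre T[:,2,2] = [18, 12] gives a = [3, 2] (primitive direction); the mode-2 fibre T[1,:,2] = [0, 18] gives b = [0, 1]; then c[k] = T[1,2,k] / (a[1]·b[2]) = [0, 18] / 3 = [0, 6].
Expanding [3, 2] ⊗ [0, 1] ⊗ [0, 6] reproduces all 8 entries of T, so T = [3, 2] ⊗ [0, 1] ⊗ [0, 6] and rank(T) ≤ 1.
Equivalently every frontal slice T[:,:,k] is c[k] times the rank-1 matrix [3, 2] ⊗ [0, 1]. So T has rank 1 (it is nonzero).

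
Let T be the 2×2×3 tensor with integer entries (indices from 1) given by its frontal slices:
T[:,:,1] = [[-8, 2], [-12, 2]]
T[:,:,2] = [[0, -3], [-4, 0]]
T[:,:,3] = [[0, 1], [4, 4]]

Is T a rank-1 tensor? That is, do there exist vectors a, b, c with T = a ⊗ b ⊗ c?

The mode-3 unfolding of T (rows indexed by k, columns by (i,j) = (1,1), (1,2), (2,1), (2,2)) is [[-8, 2, -12, 2], [0, -3, -4, 0], [0, 1, 4, 4]].
There the 3×3 minor on rows k ∈ {1, 2, 3}, columns (i,j) ∈ {(1,1), (1,2), (2,1)} is det [[-8, 2, -12], [0, -3, -4], [0, 1, 4]] = 64 ≠ 0, so this unfolding has rank ≥ 3; CP rank is at least every unfolding rank, so rank(T) ≥ 3.
In particular rank(T) ≥ 3 > 1, so T is not rank-1.

No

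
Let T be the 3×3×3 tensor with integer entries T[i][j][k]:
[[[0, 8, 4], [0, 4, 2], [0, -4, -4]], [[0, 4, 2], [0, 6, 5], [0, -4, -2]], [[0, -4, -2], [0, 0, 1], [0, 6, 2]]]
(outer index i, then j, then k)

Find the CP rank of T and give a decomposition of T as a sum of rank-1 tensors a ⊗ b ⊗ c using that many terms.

Lower bound: the mode-2 unfolding of T (rows indexed by j, columns by (i,k) = (0,0), (0,1), (0,2), (1,0), (1,1), (1,2), (2,0), (2,1), (2,2)) is [[0, 8, 4, 0, 4, 2, 0, -4, -2], [0, 4, 2, 0, 6, 5, 0, 0, 1], [0, -4, -4, 0, -4, -2, 0, 6, 2]].
There the 3×3 minor on rows j ∈ {0, 1, 2}, columns (i,k) ∈ {(0,1), (0,2), (1,1)} is det [[8, 4, 4], [4, 2, 6], [-4, -4, -4]] = 64 ≠ 0, so this unfolding has rank ≥ 3; CP rank is at least every unfolding rank, so rank(T) ≥ 3. (Unfolding ranks only ever bound the CP rank from below — rank(T) can be strictly larger than all of them — so the matching upper bound has to come from an explicit 3-term decomposition.)
Upper bound: T is a sum of 3 rank-1 terms, T = [0, 2, 1] ⊗ [0, 1, 0] ⊗ [0, 2, 2] + [2, 0, 1] ⊗ [0, 0, 1] ⊗ [0, 2, 0] + [2, 1, -1] ⊗ [2, 1, -2] ⊗ [0, 2, 1] (written with every a and b primitive with positive leading entry and the scale carried by c; CP decompositions are not unique, and this one is verified by expanding entrywise), so rank(T) ≤ 3.
These bounds meet, so rank(T) = 3.

rank(T) = 3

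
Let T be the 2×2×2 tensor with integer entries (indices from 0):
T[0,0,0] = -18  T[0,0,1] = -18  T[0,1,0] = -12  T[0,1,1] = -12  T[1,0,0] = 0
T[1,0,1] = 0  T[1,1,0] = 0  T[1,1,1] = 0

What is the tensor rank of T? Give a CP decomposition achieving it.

rank(T) = 1

Lower bound: T ≠ 0 (e.g. T[0,0,0] = -18), so rank(T) ≥ 1.
Upper bound: the mode-1 fibre T[:,0,0] = [-18, 0] gives a = [1, 0] (primitive direction); the mode-2 fibre T[0,:,0] = [-18, -12] gives b = [3, 2]; then c[k] = T[0,0,k] / (a[0]·b[0]) = [-18, -18] / 3 = [-6, -6].
Expanding [1, 0] ⊗ [3, 2] ⊗ [-6, -6] reproduces all 8 entries of T, so T = [1, 0] ⊗ [3, 2] ⊗ [-6, -6] and rank(T) ≤ 1.
These bounds meet, so rank(T) = 1.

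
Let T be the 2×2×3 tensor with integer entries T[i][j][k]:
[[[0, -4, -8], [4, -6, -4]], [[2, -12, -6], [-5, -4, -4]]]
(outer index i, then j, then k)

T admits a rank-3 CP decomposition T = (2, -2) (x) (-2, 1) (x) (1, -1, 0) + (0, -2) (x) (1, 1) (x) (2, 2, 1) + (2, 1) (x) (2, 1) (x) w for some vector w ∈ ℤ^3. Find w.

Subtract the known terms from T to get the rank-1 residual R = (2, 1) (x) (2, 1) (x) w, so R[i,j,k] = a[i]·b[j]·w[k]. Pick indices with nonzero a[0]·b[0] = (2)·(2) = 4. Only the fibre through (0,0,·) is needed: R[0,0,:] = T[0,0,:] − Σₗ aₗ[0]bₗ[0]cₗ = [0, -4, -8] − (2)·(-2)·(1, -1, 0) − (0)·(1)·(2, 2, 1) = [4, -8, -8]. Then w[k] = R[0,0,k] / 4 for each k, giving w = [4, -8, -8] / 4 = (1, -2, -2).

w = (1, -2, -2)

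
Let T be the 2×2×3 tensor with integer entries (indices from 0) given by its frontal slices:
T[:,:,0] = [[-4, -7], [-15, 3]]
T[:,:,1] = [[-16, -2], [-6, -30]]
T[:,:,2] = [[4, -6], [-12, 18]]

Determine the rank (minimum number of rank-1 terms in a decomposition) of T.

2

Lower bound: the mode-1 unfolding of T (rows indexed by i, columns by (j,k) = (0,0), (0,1), (0,2), (1,0), (1,1), (1,2)) is [[-4, -16, 4, -7, -2, -6], [-15, -6, -12, 3, -30, 18]].
There the 2×2 minor on rows i ∈ {0, 1}, columns (j,k) ∈ {(0,0), (0,1)} is det [[-4, -16], [-15, -6]] = -216 ≠ 0, so this unfolding has rank ≥ 2; CP rank is at least every unfolding rank, so rank(T) ≥ 2. (Unfolding ranks only ever bound the CP rank from below — rank(T) can be strictly larger than all of them — so the matching upper bound has to come from an explicit 2-term decomposition.)
Upper bound — finding two terms. Write S_k = T[:,:,k] for the frontal slices: S₀ = [[-4, -7], [-15, 3]], S₁ = [[-16, -2], [-6, -30]], S₂ = [[4, -6], [-12, 18]].
If T = a₁ (x) b₁ (x) c₁ + a₂ (x) b₂ (x) c₂ then each S_k = c₁[k]·a₁b₁ᵀ + c₂[k]·a₂b₂ᵀ. S₀ and S₁ are linearly independent, so a₁b₁ᵀ and a₂b₂ᵀ must span the same plane of matrices: they are the rank-1 matrices of the form x·S₀ + y·S₁.
det(x·S₀ + y·S₁) is −117·x² + 468·y² = (-117)·(x − 2·y)(x + 2·y), vanishing at (x:y) = (2:1) and (2:-1).
M₁ = 2·S₀ + S₁ = [[-24, -16], [-36, -24]] = (-4)·[2, 3][3, 2]ᵀ and M₂ = 2·S₀ − S₁ = [[8, -12], [-24, 36]] = 4·[1, -3][2, -3]ᵀ, so take a₁ = [2, 3], b₁ = [3, 2], a₂ = [1, -3], b₂ = [2, -3].
Each slice is an integer combination of E₁ = a₁b₁ᵀ and E₂ = a₂b₂ᵀ: S₀ = −E₁ + E₂, S₁ = −2·E₁ − 2·E₂, S₂ = 2·E₂; reading off coefficients, c₁ = [-1, -2, 0] and c₂ = [1, -2, 2].
Hence T = [2, 3] (x) [3, 2] (x) [-1, -2, 0] + [1, -3] (x) [2, -3] (x) [1, -2, 2], so rank(T) ≤ 2.
These bounds meet, so rank(T) = 2.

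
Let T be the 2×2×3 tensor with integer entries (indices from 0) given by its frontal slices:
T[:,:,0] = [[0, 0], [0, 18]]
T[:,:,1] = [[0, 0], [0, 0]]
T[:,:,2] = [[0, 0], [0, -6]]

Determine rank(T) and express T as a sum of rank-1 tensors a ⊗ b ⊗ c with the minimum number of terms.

rank(T) = 1

Lower bound: T ≠ 0 (e.g. T[1,1,0] = 18), so rank(T) ≥ 1.
Upper bound: the mode-1 fibre T[:,1,0] = [0, 18] gives a = [0, 1] (primitive direction); the mode-2 fibre T[1,:,0] = [0, 18] gives b = [0, 1]; then c[k] = T[1,1,k] / (a[1]·b[1]) = [18, 0, -6] / 1 = [18, 0, -6].
Expanding [0, 1] ⊗ [0, 1] ⊗ [18, 0, -6] reproduces all 12 entries of T, so T = [0, 1] ⊗ [0, 1] ⊗ [18, 0, -6] and rank(T) ≤ 1.
These bounds meet, so rank(T) = 1.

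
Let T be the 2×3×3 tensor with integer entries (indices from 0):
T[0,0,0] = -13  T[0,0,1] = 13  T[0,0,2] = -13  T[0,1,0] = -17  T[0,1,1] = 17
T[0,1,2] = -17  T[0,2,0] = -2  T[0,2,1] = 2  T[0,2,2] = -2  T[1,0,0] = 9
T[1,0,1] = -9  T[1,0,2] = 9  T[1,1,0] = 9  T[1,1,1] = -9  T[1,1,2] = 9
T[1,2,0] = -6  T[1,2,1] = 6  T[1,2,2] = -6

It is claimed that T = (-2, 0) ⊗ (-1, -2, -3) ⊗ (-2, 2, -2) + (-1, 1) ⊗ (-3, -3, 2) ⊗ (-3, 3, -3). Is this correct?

No

Reconstruct entry (0,2,0) from the claimed factors: Σₗ aₗ[0]bₗ[2]cₗ[0] = (-2)·(-3)·(-2) + (-1)·(2)·(-3) = -6, but T[0,2,0] = -2. The claim is false.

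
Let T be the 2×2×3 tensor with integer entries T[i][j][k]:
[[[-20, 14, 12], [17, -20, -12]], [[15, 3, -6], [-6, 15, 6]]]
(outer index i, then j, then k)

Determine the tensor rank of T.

2

Lower bound: the mode-2 unfolding of T (rows indexed by j, columns by (i,k) = (0,0), (0,1), (0,2), (1,0), (1,1), (1,2)) is [[-20, 14, 12, 15, 3, -6], [17, -20, -12, -6, 15, 6]].
There the 2×2 minor on rows j ∈ {0, 1}, columns (i,k) ∈ {(0,0), (0,1)} is det [[-20, 14], [17, -20]] = 162 ≠ 0, so this unfolding has rank ≥ 2; CP rank is at least every unfolding rank, so rank(T) ≥ 2. (Flattening ranks never certify an upper bound on CP rank; for that we must actually write T with 2 rank-1 terms.)
Upper bound — finding two terms. Write S_k = T[:,:,k] for the frontal slices: S₀ = [[-20, 17], [15, -6]], S₁ = [[14, -20], [3, 15]], S₂ = [[12, -12], [-6, 6]].
If T = a₁ ⊗ b₁ ⊗ c₁ + a₂ ⊗ b₂ ⊗ c₂ then each S_k = c₁[k]·a₁b₁ᵀ + c₂[k]·a₂b₂ᵀ. S₀ and S₁ are linearly independent, so a₁b₁ᵀ and a₂b₂ᵀ must span the same plane of matrices: they are the rank-1 matrices of the form x·S₀ + y·S₁.
det(x·S₀ + y·S₁) is −135·x² − 135·xy + 270·y² = (-135)·(x + 2·y)(x − y), vanishing at (x:y) = (2:-1) and (1:1).
M₁ = 2·S₀ − S₁ = [[-54, 54], [27, -27]] = (-27)·[2, -1][1, -1]ᵀ and M₂ = S₀ + S₁ = [[-6, -3], [18, 9]] = (-3)·[1, -3][2, 1]ᵀ, so take a₁ = [2, -1], b₁ = [1, -1], a₂ = [1, -3], b₂ = [2, 1].
Each slice is an integer combination of E₁ = a₁b₁ᵀ and E₂ = a₂b₂ᵀ: S₀ = −9·E₁ − E₂, S₁ = 9·E₁ − 2·E₂, S₂ = 6·E₁; reading off coefficients, c₁ = [-9, 9, 6] and c₂ = [-1, -2, 0].
Hence T = [2, -1] ⊗ [1, -1] ⊗ [-9, 9, 6] + [1, -3] ⊗ [2, 1] ⊗ [-1, -2, 0], so rank(T) ≤ 2.
These bounds meet, so rank(T) = 2.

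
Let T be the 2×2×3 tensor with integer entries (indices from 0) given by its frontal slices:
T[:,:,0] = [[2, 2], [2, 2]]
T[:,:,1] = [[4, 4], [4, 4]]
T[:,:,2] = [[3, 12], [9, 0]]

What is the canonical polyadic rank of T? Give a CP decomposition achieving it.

Lower bound: the mode-1 unfolding of T (rows indexed by i, columns by (j,k) = (0,0), (0,1), (0,2), (1,0), (1,1), (1,2)) is [[2, 4, 3, 2, 4, 12], [2, 4, 9, 2, 4, 0]].
There the 2×2 minor on rows i ∈ {0, 1}, columns (j,k) ∈ {(0,0), (0,2)} is det [[2, 3], [2, 9]] = 12 ≠ 0, so this unfolding has rank ≥ 2; CP rank is at least every unfolding rank, so rank(T) ≥ 2. (Flattening ranks never certify an upper bound on CP rank; for that we must actually write T with 2 rank-1 terms.)
Upper bound — finding two terms. Write S_k = T[:,:,k] for the frontal slices: S₀ = [[2, 2], [2, 2]], S₁ = [[4, 4], [4, 4]], S₂ = [[3, 12], [9, 0]].
If T = a₁ ⊗ b₁ ⊗ c₁ + a₂ ⊗ b₂ ⊗ c₂ then each S_k = c₁[k]·a₁b₁ᵀ + c₂[k]·a₂b₂ᵀ. S₀ and S₂ are linearly independent, so a₁b₁ᵀ and a₂b₂ᵀ must span the same plane of matrices: they are the rank-1 matrices of the form x·S₀ + y·S₂.
det(x·S₀ + y·S₂) is −36·xy − 108·y² = (-36)·(x + 3·y)(y), vanishing at (x:y) = (3:-1) and (1:0).
M₁ = 3·S₀ − S₂ = [[3, -6], [-3, 6]] = 3·[1, -1][1, -2]ᵀ and M₂ = S₀ = [[2, 2], [2, 2]] = 2·[1, 1][1, 1]ᵀ, so take a₁ = [1, -1], b₁ = [1, -2], a₂ = [1, 1], b₂ = [1, 1].
Each slice is an integer combination of E₁ = a₁b₁ᵀ and E₂ = a₂b₂ᵀ: S₀ = 2·E₂, S₁ = 4·E₂, S₂ = −3·E₁ + 6·E₂; reading off coefficients, c₁ = [0, 0, -3] and c₂ = [2, 4, 6].
Hence T = [1, -1] ⊗ [1, -2] ⊗ [0, 0, -3] + [1, 1] ⊗ [1, 1] ⊗ [2, 4, 6], so rank(T) ≤ 2.
These bounds meet, so rank(T) = 2.

rank(T) = 2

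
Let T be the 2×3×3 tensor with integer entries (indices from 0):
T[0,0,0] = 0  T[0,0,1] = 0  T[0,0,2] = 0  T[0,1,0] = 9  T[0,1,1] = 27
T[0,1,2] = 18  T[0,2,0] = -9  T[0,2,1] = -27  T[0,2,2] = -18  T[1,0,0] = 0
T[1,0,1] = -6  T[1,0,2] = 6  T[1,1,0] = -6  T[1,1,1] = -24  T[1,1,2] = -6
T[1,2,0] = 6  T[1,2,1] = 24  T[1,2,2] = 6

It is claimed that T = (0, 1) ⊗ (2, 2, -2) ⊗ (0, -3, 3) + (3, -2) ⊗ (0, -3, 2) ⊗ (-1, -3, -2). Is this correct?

No

Reconstruct entry (0,2,0) from the claimed factors: Σₗ aₗ[0]bₗ[2]cₗ[0] = (0)·(-2)·(0) + (3)·(2)·(-1) = -6, but T[0,2,0] = -9. The claim is false.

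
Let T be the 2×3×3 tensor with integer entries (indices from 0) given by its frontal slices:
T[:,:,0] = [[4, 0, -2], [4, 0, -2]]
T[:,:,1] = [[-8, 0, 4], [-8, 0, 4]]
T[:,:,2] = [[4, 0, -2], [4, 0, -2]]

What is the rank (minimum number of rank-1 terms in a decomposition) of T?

Lower bound: T ≠ 0 (e.g. T[0,0,0] = 4), so rank(T) ≥ 1.
Upper bound: if T = a ∘ b ∘ c then every fibre of T is a multiple of the corresponding factor, so read the factors off the fibres through the nonzero entry T[0,0,0] = 4.
The mode-1 fibre T[:,0,0] = [4, 4] gives a = [1, 1] (primitive direction); the mode-2 fibre T[0,:,0] = [4, 0, -2] gives b = [2, 0, -1]; then c[k] = T[0,0,k] / (a[0]·b[0]) = [4, -8, 4] / 2 = [2, -4, 2].
Expanding [1, 1] ∘ [2, 0, -1] ∘ [2, -4, 2] reproduces all 18 entries of T, so T = [1, 1] ∘ [2, 0, -1] ∘ [2, -4, 2] and rank(T) ≤ 1.
These bounds meet, so rank(T) = 1.

1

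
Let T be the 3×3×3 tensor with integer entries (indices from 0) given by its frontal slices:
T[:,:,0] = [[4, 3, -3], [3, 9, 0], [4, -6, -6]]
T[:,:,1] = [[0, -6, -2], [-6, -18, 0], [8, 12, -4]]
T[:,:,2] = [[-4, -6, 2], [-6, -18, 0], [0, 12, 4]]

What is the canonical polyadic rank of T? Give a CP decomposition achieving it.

rank(T) = 2

Lower bound: the mode-3 unfolding of T (rows indexed by k, columns by (i,j) = (0,0), (0,1), (0,2), (1,0), (1,1), (1,2), (2,0), (2,1), (2,2)) is [[4, 3, -3, 3, 9, 0, 4, -6, -6], [0, -6, -2, -6, -18, 0, 8, 12, -4], [-4, -6, 2, -6, -18, 0, 0, 12, 4]].
There the 2×2 minor on rows k ∈ {0, 1}, columns (i,j) ∈ {(0,0), (0,1)} is det [[4, 3], [0, -6]] = -24 ≠ 0, so this unfolding has rank ≥ 2; CP rank is at least every unfolding rank, so rank(T) ≥ 2. (Unfolding ranks only ever bound the CP rank from below — rank(T) can be strictly larger than all of them — so the matching upper bound has to come from an explicit 2-term decomposition.)
Upper bound — finding two terms. Write S_k = T[:,:,k] for the frontal slices: S₀ = [[4, 3, -3], [3, 9, 0], [4, -6, -6]], S₁ = [[0, -6, -2], [-6, -18, 0], [8, 12, -4]], S₂ = [[-4, -6, 2], [-6, -18, 0], [0, 12, 4]].
If T = a₁ (x) b₁ (x) c₁ + a₂ (x) b₂ (x) c₂ then each S_k = c₁[k]·a₁b₁ᵀ + c₂[k]·a₂b₂ᵀ. S₀ and S₁ are linearly independent, so a₁b₁ᵀ and a₂b₂ᵀ must span the same plane of matrices: they are the rank-1 matrices of the form x·S₀ + y·S₁.
The 2×2 minor of x·S₀ + y·S₁ on rows {0,1}, columns {0,1} is 27·x² − 36·xy − 36·y² = 9·(x − 2·y)(3·x + 2·y), vanishing at (x:y) = (2:1) and (2:-3).
M₁ = 2·S₀ + S₁ = [[8, 0, -8], [0, 0, 0], [16, 0, -16]] = 8·[1, 0, 2][1, 0, -1]ᵀ and M₂ = 2·S₀ − 3·S₁ = [[8, 24, 0], [24, 72, 0], [-16, -48, 0]] = 8·[1, 3, -2][1, 3, 0]ᵀ, so take a₁ = [1, 0, 2], b₁ = [1, 0, -1], a₂ = [1, 3, -2], b₂ = [1, 3, 0].
Each slice is an integer combination of E₁ = a₁b₁ᵀ and E₂ = a₂b₂ᵀ: S₀ = 3·E₁ + E₂, S₁ = 2·E₁ − 2·E₂, S₂ = −2·E₁ − 2·E₂; reading off coefficients, c₁ = [3, 2, -2] and c₂ = [1, -2, -2].
Hence T = [1, 0, 2] (x) [1, 0, -1] (x) [3, 2, -2] + [1, 3, -2] (x) [1, 3, 0] (x) [1, -2, -2], so rank(T) ≤ 2.
These bounds meet, so rank(T) = 2.
Check entry T[1,1,0] = 9: (0)·(0)·(3) + (3)·(3)·(1) = 9.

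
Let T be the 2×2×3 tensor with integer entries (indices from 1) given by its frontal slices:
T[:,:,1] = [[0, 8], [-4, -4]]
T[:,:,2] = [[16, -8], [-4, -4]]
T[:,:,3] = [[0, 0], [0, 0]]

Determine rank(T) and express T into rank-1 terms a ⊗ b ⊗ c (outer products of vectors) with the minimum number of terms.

Lower bound: the mode-2 unfolding of T (rows indexed by j, columns by (i,k) = (1,1), (1,2), (1,3), (2,1), (2,2), (2,3)) is [[0, 16, 0, -4, -4, 0], [8, -8, 0, -4, -4, 0]].
There the 2×2 minor on rows j ∈ {1, 2}, columns (i,k) ∈ {(1,1), (1,2)} is det [[0, 16], [8, -8]] = -128 ≠ 0, so this unfolding has rank ≥ 2; CP rank is at least every unfolding rank, so rank(T) ≥ 2. (Flattening ranks never certify an upper bound on CP rank; for that we must actually write T with 2 rank-1 terms.)
Upper bound — finding two terms. Write S_k = T[:,:,k] for the frontal slices: S₁ = [[0, 8], [-4, -4]], S₂ = [[16, -8], [-4, -4]], S₃ = [[0, 0], [0, 0]].
If T = a₁ ⊗ b₁ ⊗ c₁ + a₂ ⊗ b₂ ⊗ c₂ then each S_k = c₁[k]·a₁b₁ᵀ + c₂[k]·a₂b₂ᵀ. S₁ and S₂ are linearly independent, so a₁b₁ᵀ and a₂b₂ᵀ must span the same plane of matrices: they are the rank-1 matrices of the form x·S₁ + y·S₂.
det(x·S₁ + y·S₂) is 32·x² − 64·xy − 96·y² = 32·(x − 3·y)(x + y), vanishing at (x:y) = (3:1) and (1:-1).
M₁ = 3·S₁ + S₂ = [[16, 16], [-16, -16]] = 16·[1, -1][1, 1]ᵀ and M₂ = S₁ − S₂ = [[-16, 16], [0, 0]] = (-16)·[1, 0][1, -1]ᵀ, so take a₁ = [1, -1], b₁ = [1, 1], a₂ = [1, 0], b₂ = [1, -1].
Each slice is an integer combination of E₁ = a₁b₁ᵀ and E₂ = a₂b₂ᵀ: S₁ = 4·E₁ − 4·E₂, S₂ = 4·E₁ + 12·E₂, S₃ = 0; reading off coefficients, c₁ = [4, 4, 0] and c₂ = [-4, 12, 0].
Hence T = [1, -1] ⊗ [1, 1] ⊗ [4, 4, 0] + [1, 0] ⊗ [1, -1] ⊗ [-4, 12, 0], so rank(T) ≤ 2.
These bounds meet, so rank(T) = 2.
Check entry T[1,2,2] = -8: (1)·(1)·(4) + (1)·(-1)·(12) = -8.

rank(T) = 2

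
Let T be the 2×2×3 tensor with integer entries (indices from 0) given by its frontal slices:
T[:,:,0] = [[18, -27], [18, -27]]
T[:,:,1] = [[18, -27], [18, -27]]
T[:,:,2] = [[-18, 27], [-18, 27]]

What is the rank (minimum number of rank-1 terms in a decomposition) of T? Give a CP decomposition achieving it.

rank(T) = 1

Lower bound: T ≠ 0 (e.g. T[0,0,0] = 18), so rank(T) ≥ 1.
Upper bound: if T = a ⊗ b ⊗ c then every fibre of T is a multiple of the corresponding factor, so read the factors off the fibres through the nonzero entry T[0,0,0] = 18.
The mode-1 fibre T[:,0,0] = [18, 18] gives a = [1, 1] (primitive direction); the mode-2 fibre T[0,:,0] = [18, -27] gives b = [2, -3]; then c[k] = T[0,0,k] / (a[0]·b[0]) = [18, 18, -18] / 2 = [9, 9, -9].
Expanding [1, 1] ⊗ [2, -3] ⊗ [9, 9, -9] reproduces all 12 entries of T, so T = [1, 1] ⊗ [2, -3] ⊗ [9, 9, -9] and rank(T) ≤ 1.
These bounds meet, so rank(T) = 1.
Check entry T[0,1,0] = -27: (1)·(-3)·(9) = -27.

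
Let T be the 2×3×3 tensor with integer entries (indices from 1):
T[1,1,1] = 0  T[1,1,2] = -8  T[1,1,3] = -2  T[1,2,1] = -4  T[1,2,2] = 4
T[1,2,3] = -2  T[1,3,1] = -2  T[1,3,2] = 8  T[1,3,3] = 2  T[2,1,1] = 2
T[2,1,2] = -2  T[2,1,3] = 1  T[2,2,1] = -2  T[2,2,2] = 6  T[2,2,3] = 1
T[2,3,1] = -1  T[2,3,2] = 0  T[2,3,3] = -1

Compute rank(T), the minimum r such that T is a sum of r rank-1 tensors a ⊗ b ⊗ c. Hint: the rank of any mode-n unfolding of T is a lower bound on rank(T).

3

Lower bound: the mode-3 unfolding of T (rows indexed by k, columns by (i,j) = (1,1), (1,2), (1,3), (2,1), (2,2), (2,3)) is [[0, -4, -2, 2, -2, -1], [-8, 4, 8, -2, 6, 0], [-2, -2, 2, 1, 1, -1]].
There the 3×3 minor on rows k ∈ {1, 2, 3}, columns (i,j) ∈ {(1,1), (1,2), (1,3)} is det [[0, -4, -2], [-8, 4, 8], [-2, -2, 2]] = -48 ≠ 0, so this unfolding has rank ≥ 3; CP rank is at least every unfolding rank, so rank(T) ≥ 3. (Unfolding ranks only ever bound the CP rank from below — rank(T) can be strictly larger than all of them — so the matching upper bound has to come from an explicit 3-term decomposition.)
Upper bound: T is a sum of 3 rank-1 terms, T = [1, 0] ⊗ [1, 0, 0] ⊗ [-4, 4, 0] + [2, -1] ⊗ [1, 1, -1] ⊗ [0, -2, -1] + [2, 1] ⊗ [2, -2, -1] ⊗ [1, -2, 0] (written with every a and b primitive with positive leading entry and the scale carried by c; CP decompositions are not unique, and this one is verified by expanding entrywise), so rank(T) ≤ 3.
These bounds meet, so rank(T) = 3.
Check entry T[2,2,2] = 6: (0)·(0)·(4) + (-1)·(1)·(-2) + (1)·(-2)·(-2) = 6.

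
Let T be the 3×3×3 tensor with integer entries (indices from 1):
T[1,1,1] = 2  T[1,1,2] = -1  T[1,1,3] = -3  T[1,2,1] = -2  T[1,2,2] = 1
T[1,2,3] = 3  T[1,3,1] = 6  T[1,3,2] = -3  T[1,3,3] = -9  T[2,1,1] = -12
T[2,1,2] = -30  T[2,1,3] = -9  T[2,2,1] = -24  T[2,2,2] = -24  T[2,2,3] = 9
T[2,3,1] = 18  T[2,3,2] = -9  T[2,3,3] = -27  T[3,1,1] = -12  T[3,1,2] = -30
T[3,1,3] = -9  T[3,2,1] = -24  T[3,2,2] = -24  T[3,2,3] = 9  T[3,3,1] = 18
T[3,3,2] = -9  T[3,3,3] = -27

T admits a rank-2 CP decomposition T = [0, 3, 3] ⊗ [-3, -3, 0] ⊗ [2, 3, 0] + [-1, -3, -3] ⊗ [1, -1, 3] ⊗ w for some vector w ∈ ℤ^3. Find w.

Subtract the known terms from T to get the rank-1 residual R = [-1, -3, -3] ⊗ [1, -1, 3] ⊗ w, so R[i,j,k] = a[i]·b[j]·w[k]. Pick indices with nonzero a[1]·b[1] = (-1)·(1) = -1. Only the fibre through (1,1,·) is needed: R[1,1,:] = T[1,1,:] − Σₗ aₗ[1]bₗ[1]cₗ = [2, -1, -3] − (0)·(-3)·[2, 3, 0] = [2, -1, -3]. Then w[k] = R[1,1,k] / -1 for each k, giving w = [2, -1, -3] / -1 = [-2, 1, 3].

w = [-2, 1, 3]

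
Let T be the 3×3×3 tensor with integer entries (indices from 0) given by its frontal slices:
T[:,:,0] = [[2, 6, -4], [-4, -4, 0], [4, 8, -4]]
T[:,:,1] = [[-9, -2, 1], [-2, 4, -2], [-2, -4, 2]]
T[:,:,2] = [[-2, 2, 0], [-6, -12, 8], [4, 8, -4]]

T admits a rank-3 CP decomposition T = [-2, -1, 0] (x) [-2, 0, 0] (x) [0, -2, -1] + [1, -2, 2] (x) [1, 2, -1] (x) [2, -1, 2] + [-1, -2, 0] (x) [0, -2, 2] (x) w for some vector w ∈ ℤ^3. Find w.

Subtract the known terms from T to get the rank-1 residual R = [-1, -2, 0] (x) [0, -2, 2] (x) w, so R[i,j,k] = a[i]·b[j]·w[k]. Pick indices with nonzero a[0]·b[1] = (-1)·(-2) = 2. Only the fibre through (0,1,·) is needed: R[0,1,:] = T[0,1,:] − Σₗ aₗ[0]bₗ[1]cₗ = [6, -2, 2] − (-2)·(0)·[0, -2, -1] − (1)·(2)·[2, -1, 2] = [2, 0, -2]. Then w[k] = R[0,1,k] / 2 for each k, giving w = [2, 0, -2] / 2 = [1, 0, -1].

w = [1, 0, -1]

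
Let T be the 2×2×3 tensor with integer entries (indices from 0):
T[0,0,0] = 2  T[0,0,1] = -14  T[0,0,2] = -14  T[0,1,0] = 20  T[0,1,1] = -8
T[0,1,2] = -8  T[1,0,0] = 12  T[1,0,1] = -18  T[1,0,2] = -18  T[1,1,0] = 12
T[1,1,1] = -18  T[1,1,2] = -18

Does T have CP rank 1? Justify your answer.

No

The mode-2 unfolding of T (rows indexed by j, columns by (i,k) = (0,0), (0,1), (0,2), (1,0), (1,1), (1,2)) is [[2, -14, -14, 12, -18, -18], [20, -8, -8, 12, -18, -18]].
There the 2×2 minor on rows j ∈ {0, 1}, columns (i,k) ∈ {(0,0), (0,1)} is det [[2, -14], [20, -8]] = 264 ≠ 0, so this unfolding has rank ≥ 2; CP rank is at least every unfolding rank, so rank(T) ≥ 2.
In particular rank(T) ≥ 2 > 1, so T is not rank-1.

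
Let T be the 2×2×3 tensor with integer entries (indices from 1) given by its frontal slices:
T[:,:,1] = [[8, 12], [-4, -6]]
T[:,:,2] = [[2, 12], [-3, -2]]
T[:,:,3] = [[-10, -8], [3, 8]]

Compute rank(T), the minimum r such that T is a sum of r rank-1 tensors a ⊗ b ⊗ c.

3

Lower bound: the mode-3 unfolding of T (rows indexed by k, columns by (i,j) = (1,1), (1,2), (2,1), (2,2)) is [[8, 12, -4, -6], [2, 12, -3, -2], [-10, -8, 3, 8]].
There the 3×3 minor on rows k ∈ {1, 2, 3}, columns (i,j) ∈ {(1,1), (1,2), (2,1)} is det [[8, 12, -4], [2, 12, -3], [-10, -8, 3]] = -32 ≠ 0, so this unfolding has rank ≥ 3; CP rank is at least every unfolding rank, so rank(T) ≥ 3. (Unfolding ranks only ever bound the CP rank from below — rank(T) can be strictly larger than all of them — so the matching upper bound has to come from an explicit 3-term decomposition.)
Upper bound: T is a sum of 3 rank-1 terms, T = [2, -1] ⊗ [1, 1] ⊗ [2, 0, -2] + [2, -1] ⊗ [1, 2] ⊗ [2, 2, -2] + [2, 1] ⊗ [1, -2] ⊗ [0, -1, -1] (one valid choice — decompositions are not unique — normalised so each a, b is primitive with positive first nonzero entry; check it by expanding all entries), so rank(T) ≤ 3.
These bounds meet, so rank(T) = 3.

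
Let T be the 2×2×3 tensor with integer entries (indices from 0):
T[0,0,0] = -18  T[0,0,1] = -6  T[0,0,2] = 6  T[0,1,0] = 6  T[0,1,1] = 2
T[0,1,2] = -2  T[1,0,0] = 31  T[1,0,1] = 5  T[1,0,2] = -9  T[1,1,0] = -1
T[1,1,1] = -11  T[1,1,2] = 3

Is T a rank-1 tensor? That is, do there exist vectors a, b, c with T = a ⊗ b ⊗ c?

No

The mode-2 unfolding of T (rows indexed by j, columns by (i,k) = (0,0), (0,1), (0,2), (1,0), (1,1), (1,2)) is [[-18, -6, 6, 31, 5, -9], [6, 2, -2, -1, -11, 3]].
There the 2×2 minor on rows j ∈ {0, 1}, columns (i,k) ∈ {(0,0), (1,0)} is det [[-18, 31], [6, -1]] = -168 ≠ 0, so this unfolding has rank ≥ 2; CP rank is at least every unfolding rank, so rank(T) ≥ 2.
In particular rank(T) ≥ 2 > 1, so T is not rank-1.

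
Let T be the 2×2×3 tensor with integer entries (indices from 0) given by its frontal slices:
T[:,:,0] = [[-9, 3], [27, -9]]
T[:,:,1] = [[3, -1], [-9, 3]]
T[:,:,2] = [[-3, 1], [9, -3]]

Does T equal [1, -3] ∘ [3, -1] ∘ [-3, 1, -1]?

Reconstruct entrywise from the claimed factors. For example, T[0,0,0] = -9 and Σₗ aₗ[0]bₗ[0]cₗ[0] = (1)·(3)·(-3) = -9; checking all 12 entries, every one matches. The claim holds.

Yes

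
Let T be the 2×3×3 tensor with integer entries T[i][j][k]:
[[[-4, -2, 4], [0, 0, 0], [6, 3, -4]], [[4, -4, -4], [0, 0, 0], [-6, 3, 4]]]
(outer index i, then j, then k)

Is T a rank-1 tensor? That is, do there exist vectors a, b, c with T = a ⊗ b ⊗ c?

No

The mode-3 unfolding of T (rows indexed by k, columns by (i,j) = (0,0), (0,1), (0,2), (1,0), (1,1), (1,2)) is [[-4, 0, 6, 4, 0, -6], [-2, 0, 3, -4, 0, 3], [4, 0, -4, -4, 0, 4]].
There the 3×3 minor on rows k ∈ {0, 1, 2}, columns (i,j) ∈ {(0,0), (0,2), (1,0)} is det [[-4, 6, 4], [-2, 3, -4], [4, -4, -4]] = -48 ≠ 0, so this unfolding has rank ≥ 3; CP rank is at least every unfolding rank, so rank(T) ≥ 3.
In particular rank(T) ≥ 3 > 1, so T is not rank-1.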